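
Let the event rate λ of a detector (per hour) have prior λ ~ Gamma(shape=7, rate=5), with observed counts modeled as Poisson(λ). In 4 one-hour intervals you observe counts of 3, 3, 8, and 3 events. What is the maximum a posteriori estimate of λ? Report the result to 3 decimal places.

λ̂_MAP = 2.556

Σxᵢ = 3+3+8+3 = 17, with n = 4.
Posterior ∝ λ^6e^(−5λ) · λ^17e^(−4λ) = λ^23e^(−9λ), i.e. Gamma(shape=24, rate=9).
The mode of a Gamma(a, b) with a ≥ 1 (shape–rate) is (a−1)/b = 23/9 ≈ 2.556.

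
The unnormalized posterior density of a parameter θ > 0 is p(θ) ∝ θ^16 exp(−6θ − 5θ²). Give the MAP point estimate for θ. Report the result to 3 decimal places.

θ̂_MAP = 1.000

ℓ'(θ) = 16/θ − 6 − 10θ. Setting this to zero and multiplying by θ: 10θ² + 6θ − 16 = 0.
θ = (−6 + √(6² + 4·10·16)) / (2·10) = (−6 + √676) / 20 = (−6 + 26)/20 = 1.
ℓ''(θ) = −16/θ² − 10 < 0, confirming a maximum.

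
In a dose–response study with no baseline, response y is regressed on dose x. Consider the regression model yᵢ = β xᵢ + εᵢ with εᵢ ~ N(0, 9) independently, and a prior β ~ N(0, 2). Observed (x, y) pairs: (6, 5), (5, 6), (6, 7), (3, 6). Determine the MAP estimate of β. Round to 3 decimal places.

β̂_MAP = 1.086

log p(β | y) = −Σ(yᵢ − βxᵢ)²/(2·9) − β²/(2·2) + const.
Setting the derivative to zero: Σxᵢ(yᵢ − βxᵢ)/9 − β/2 = 0, so β = Σxᵢyᵢ / (Σxᵢ² + σ²/τ²).
Σxᵢyᵢ = 6·5 + 5·6 + 6·7 + 3·6 = 120; Σxᵢ² = 106; σ²/τ² = 4.5.
β̂_MAP = 120 / (106 + 4.5) = 120/110.5 ≈ 1.086.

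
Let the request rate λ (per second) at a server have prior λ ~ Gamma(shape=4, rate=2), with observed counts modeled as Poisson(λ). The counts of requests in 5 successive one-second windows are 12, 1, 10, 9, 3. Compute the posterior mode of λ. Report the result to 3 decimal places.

Σxᵢ = 12+1+10+9+3 = 35, with n = 5.
Posterior ∝ λ^3e^(−2λ) · λ^35e^(−5λ) = λ^38e^(−7λ), i.e. Gamma(shape=39, rate=7).
The mode of a Gamma(a, b) with a ≥ 1 (shape–rate) is (a−1)/b = 38/7 ≈ 5.429.

λ̂_MAP = 5.429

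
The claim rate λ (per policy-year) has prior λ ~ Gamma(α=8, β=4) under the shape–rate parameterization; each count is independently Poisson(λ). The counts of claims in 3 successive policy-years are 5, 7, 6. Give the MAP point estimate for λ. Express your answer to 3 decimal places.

λ̂_MAP = 3.571

Σxᵢ = 5+7+6 = 18, with n = 3.
Posterior ∝ λ^7e^(−4λ) · λ^18e^(−3λ) = λ^25e^(−7λ), i.e. Gamma(shape=26, rate=7).
The mode of a Gamma(a, b) with a ≥ 1 (shape–rate) is (a−1)/b = 25/7 ≈ 3.571.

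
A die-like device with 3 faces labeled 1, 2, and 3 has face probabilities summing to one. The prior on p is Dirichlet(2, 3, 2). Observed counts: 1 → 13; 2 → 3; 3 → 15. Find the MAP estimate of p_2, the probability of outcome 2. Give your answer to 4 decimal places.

MAP estimate: 0.1429

The posterior is Dirichlet(αᵢ + nᵢ) = Dirichlet(15, 6, 17).
For a Dirichlet(a₁,…,a_K) with all aᵢ > 1, the mode has j-th component (aⱼ − 1)/(Σaᵢ − K).
Here Σaᵢ = 38 and K = 3, so p_2 = (6 − 1)/(38 − 3) = 5/35 ≈ 0.1429.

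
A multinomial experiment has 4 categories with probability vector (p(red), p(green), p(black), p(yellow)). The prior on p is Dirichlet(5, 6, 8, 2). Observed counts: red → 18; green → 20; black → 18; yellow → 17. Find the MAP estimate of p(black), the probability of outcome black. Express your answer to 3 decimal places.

The posterior is Dirichlet(αᵢ + nᵢ) = Dirichlet(23, 26, 26, 19).
For a Dirichlet(a₁,…,a_K) with all aᵢ > 1, the mode has j-th component (aⱼ − 1)/(Σaᵢ − K).
Here Σaᵢ = 94 and K = 4, so p(black) = (26 − 1)/(94 − 4) = 25/90 ≈ 0.278.

MAP estimate of p(black) = 0.278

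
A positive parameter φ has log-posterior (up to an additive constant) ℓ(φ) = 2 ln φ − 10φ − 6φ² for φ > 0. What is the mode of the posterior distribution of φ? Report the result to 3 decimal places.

φ̂_MAP = 0.167

ℓ'(φ) = 2/φ − 10 − 12φ. Setting this to zero and multiplying by φ: 12φ² + 10φ − 2 = 0.
φ = (−10 + √(10² + 4·12·2)) / (2·12) = (−10 + √196) / 24 = (−10 + 14)/24 = 1/6.
ℓ''(φ) = −2/φ² − 12 < 0, confirming a maximum.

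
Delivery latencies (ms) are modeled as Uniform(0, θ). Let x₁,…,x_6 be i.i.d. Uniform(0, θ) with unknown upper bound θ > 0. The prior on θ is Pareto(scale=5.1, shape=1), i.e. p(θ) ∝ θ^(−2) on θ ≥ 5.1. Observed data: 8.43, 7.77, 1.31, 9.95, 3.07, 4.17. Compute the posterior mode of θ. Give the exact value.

The Uniform(0, θ) likelihood is θ^(−n) for θ ≥ max(xᵢ), zero otherwise. Here max(xᵢ) = 9.95.
Posterior ∝ θ^(−2) · θ^(−6) = θ^(−8) on θ ≥ max(5.1, 9.95) = 9.95.
This density is strictly decreasing in θ, so the posterior mode lies at the lower boundary of the support.

θ̂_MAP = 9.95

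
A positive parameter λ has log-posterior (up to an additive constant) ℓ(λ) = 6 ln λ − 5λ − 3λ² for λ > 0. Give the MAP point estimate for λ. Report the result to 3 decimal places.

λ̂_MAP = 0.667

ℓ'(λ) = 6/λ − 5 − 6λ. Setting this to zero and multiplying by λ: 6λ² + 5λ − 6 = 0.
λ = (−5 + √(5² + 4·6·6)) / (2·6) = (−5 + √169) / 12 = (−5 + 13)/12 = 2/3.
ℓ''(λ) = −6/λ² − 6 < 0, confirming a maximum.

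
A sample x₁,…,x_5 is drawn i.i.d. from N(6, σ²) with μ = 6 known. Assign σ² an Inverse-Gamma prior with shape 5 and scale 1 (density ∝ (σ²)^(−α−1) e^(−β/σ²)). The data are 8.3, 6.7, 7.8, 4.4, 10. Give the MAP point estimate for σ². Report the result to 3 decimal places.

σ̂²_MAP = 1.740

Sum of squared deviations about the known mean: SS = (8.3−6)² + (6.7−6)² + (7.8−6)² + (4.4−6)² + (10−6)² = 27.58.
The Normal likelihood contributes (σ²)^(−n/2) exp(−SS/(2σ²)), so the posterior is Inverse-Gamma(α + n/2, β + SS/2) = Inverse-Gamma(7.5, 14.79).
The mode of Inverse-Gamma(a, b) is b/(a+1) = 14.79/8.5 ≈ 1.740.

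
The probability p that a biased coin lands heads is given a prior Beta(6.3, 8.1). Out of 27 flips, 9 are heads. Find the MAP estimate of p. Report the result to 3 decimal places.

Prior: Beta(6.3, 8.1).
Data: 9 successes in 27 trials. The binomial likelihood contributes p^9(1−p)^18, so the posterior is Beta(6.3+9, 8.1+18) = Beta(15.3, 26.1).
For Beta(a, b) with a, b > 1 the mode is (a−1)/(a+b−2) = 14.3/39.4 ≈ 0.363.

p̂_MAP = 0.363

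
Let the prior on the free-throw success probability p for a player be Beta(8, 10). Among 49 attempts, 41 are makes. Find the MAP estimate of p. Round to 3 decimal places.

p̂_MAP = 0.738

Prior: Beta(8, 10).
Data: 41 successes in 49 trials. The binomial likelihood contributes p^41(1−p)^8, so the posterior is Beta(8+41, 10+8) = Beta(49, 18).
For Beta(a, b) with a, b > 1 the mode is (a−1)/(a+b−2) = 48/65 ≈ 0.738.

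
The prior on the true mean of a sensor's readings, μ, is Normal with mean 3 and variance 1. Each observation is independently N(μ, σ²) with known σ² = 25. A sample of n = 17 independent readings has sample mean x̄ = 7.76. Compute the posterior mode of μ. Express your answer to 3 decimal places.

n = 17, x̄ = 7.76.
For a Normal prior and Normal likelihood with known variance, the posterior is Normal; its mode equals its mean, the precision-weighted average.
Prior precision 1/σ₀² = 1/1 = 1; data precision n/σ² = 17/25 = 0.68.
μ̂ = (1·3 + 0.68·7.76) / (1 + 0.68) = 8.2768/1.68 = 739/150 ≈ 4.927.

μ̂_MAP = 4.927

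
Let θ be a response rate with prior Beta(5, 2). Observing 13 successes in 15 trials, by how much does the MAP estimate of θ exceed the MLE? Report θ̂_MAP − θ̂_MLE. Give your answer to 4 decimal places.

MAP − MLE = -0.0167

Posterior is Beta(18, 4); MAP = (18−1)/(22−2) = 17/20 ≈ 0.85000.
MLE ignores the prior: θ̂_MLE = k/n = 13/15 ≈ 0.86667.
Difference = 17/20 − 13/15 = -1/60 ≈ -0.0167.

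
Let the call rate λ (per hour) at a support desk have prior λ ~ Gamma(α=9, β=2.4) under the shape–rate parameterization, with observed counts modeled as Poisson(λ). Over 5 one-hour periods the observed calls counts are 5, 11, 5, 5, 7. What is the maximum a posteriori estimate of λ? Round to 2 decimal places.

Σxᵢ = 5+11+5+5+7 = 33, with n = 5.
Posterior ∝ λ^8e^(−2.4λ) · λ^33e^(−5λ) = λ^41e^(−7.4λ), i.e. Gamma(shape=42, rate=7.4).
The mode of a Gamma(a, b) with a ≥ 1 (shape–rate) is (a−1)/b = 41/7.4 ≈ 5.54.

λ̂_MAP = 5.54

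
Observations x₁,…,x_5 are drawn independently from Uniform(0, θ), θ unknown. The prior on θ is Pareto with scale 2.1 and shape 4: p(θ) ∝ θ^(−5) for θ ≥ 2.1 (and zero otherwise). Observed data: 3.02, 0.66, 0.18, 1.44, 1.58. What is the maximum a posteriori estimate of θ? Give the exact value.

The Uniform(0, θ) likelihood is θ^(−n) for θ ≥ max(xᵢ), zero otherwise. Here max(xᵢ) = 3.02.
Posterior ∝ θ^(−5) · θ^(−5) = θ^(−10) on θ ≥ max(2.1, 3.02) = 3.02.
This density is strictly decreasing in θ, so the posterior mode lies at the lower boundary of the support.

θ̂_MAP = 3.02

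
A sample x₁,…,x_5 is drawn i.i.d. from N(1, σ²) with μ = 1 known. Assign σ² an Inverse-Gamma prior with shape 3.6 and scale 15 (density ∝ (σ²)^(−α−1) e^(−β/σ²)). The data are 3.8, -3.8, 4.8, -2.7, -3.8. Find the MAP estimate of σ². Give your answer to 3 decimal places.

σ̂²_MAP = 7.891

Sum of squared deviations about the known mean: SS = (3.8−1)² + (-3.8−1)² + (4.8−1)² + (-2.7−1)² + (-3.8−1)² = 82.05.
The Normal likelihood contributes (σ²)^(−n/2) exp(−SS/(2σ²)), so the posterior is Inverse-Gamma(α + n/2, β + SS/2) = Inverse-Gamma(6.1, 56.025).
The mode of Inverse-Gamma(a, b) is b/(a+1) = 56.025/7.1 ≈ 7.891.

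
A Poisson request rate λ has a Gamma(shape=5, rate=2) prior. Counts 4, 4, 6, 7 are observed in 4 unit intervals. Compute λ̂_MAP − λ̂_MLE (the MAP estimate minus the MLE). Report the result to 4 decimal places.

Σxᵢ = 21. Posterior is Gamma(26, 6); MAP = (26−1)/6 = 25/6 ≈ 4.16667.
MLE = x̄ = 21/4 ≈ 5.25000.
Difference = 25/6 − 21/4 = -13/12 ≈ -1.0833.

MAP − MLE = -1.0833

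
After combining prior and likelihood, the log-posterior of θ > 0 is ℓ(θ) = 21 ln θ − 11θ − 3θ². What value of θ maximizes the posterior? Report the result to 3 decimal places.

θ̂_MAP = 1.167

ℓ'(θ) = 21/θ − 11 − 6θ. Setting this to zero and multiplying by θ: 6θ² + 11θ − 21 = 0.
θ = (−11 + √(11² + 4·6·21)) / (2·6) = (−11 + √625) / 12 = (−11 + 25)/12 = 7/6.
ℓ''(θ) = −21/θ² − 6 < 0, confirming a maximum.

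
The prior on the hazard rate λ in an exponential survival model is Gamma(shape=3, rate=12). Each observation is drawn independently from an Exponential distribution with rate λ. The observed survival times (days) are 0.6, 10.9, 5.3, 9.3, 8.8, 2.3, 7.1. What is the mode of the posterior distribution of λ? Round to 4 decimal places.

The Exponential(rate=λ) likelihood is ∝ λ^n e^(−λΣtᵢ). Here n = 7 and Σtᵢ = 0.6 + 10.9 + 5.3 + 9.3 + 8.8 + 2.3 + 7.1 = 44.3.
Posterior ∝ λ^2e^(−12λ) · λ^7e^(−44.3λ) = λ^9e^(−56.3λ), i.e. Gamma(10, 56.3).
Mode = (a−1)/b = 9/56.3 ≈ 0.1599.

λ̂_MAP = 0.1599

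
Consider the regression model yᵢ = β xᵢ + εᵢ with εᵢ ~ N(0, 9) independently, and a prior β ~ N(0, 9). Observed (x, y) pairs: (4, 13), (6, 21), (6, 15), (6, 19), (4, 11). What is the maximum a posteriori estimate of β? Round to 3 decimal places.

log p(β | y) = −Σ(yᵢ − βxᵢ)²/(2·9) − β²/(2·9) + const.
Setting the derivative to zero: Σxᵢ(yᵢ − βxᵢ)/9 − β/9 = 0, so β = Σxᵢyᵢ / (Σxᵢ² + σ²/τ²).
Σxᵢyᵢ = 4·13 + 6·21 + 6·15 + 6·19 + 4·11 = 426; Σxᵢ² = 140; σ²/τ² = 1.
β̂_MAP = 426 / (140 + 1) = 426/141 ≈ 3.021.

β̂_MAP = 3.021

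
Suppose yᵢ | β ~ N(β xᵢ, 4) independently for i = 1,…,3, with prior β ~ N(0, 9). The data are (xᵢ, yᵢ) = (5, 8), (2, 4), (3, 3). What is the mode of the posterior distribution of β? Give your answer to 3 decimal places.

log p(β | y) = −Σ(yᵢ − βxᵢ)²/(2·4) − β²/(2·9) + const.
Setting the derivative to zero: Σxᵢ(yᵢ − βxᵢ)/4 − β/9 = 0, so β = Σxᵢyᵢ / (Σxᵢ² + σ²/τ²).
Σxᵢyᵢ = 5·8 + 2·4 + 3·3 = 57; Σxᵢ² = 38; σ²/τ² = 4/9.
β̂_MAP = 57 / (38 + 4/9) = 57/(346/9) = 513/346 ≈ 1.483.

β̂_MAP = 1.483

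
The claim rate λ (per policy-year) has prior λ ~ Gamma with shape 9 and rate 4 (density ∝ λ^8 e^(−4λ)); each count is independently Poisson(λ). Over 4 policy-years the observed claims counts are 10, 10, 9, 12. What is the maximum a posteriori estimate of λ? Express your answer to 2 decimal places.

Σxᵢ = 10+10+9+12 = 41, with n = 4.
Posterior ∝ λ^8e^(−4λ) · λ^41e^(−4λ) = λ^49e^(−8λ), i.e. Gamma(shape=50, rate=8).
The mode of a Gamma(a, b) with a ≥ 1 (shape–rate) is (a−1)/b = 49/8 ≈ 6.13.

λ̂_MAP = 6.13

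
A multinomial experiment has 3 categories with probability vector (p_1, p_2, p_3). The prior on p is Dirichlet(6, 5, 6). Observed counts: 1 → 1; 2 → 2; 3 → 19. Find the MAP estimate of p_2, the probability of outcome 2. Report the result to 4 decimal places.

MAP estimate: 0.1667

The posterior is Dirichlet(αᵢ + nᵢ) = Dirichlet(7, 7, 25).
For a Dirichlet(a₁,…,a_K) with all aᵢ > 1, the mode has j-th component (aⱼ − 1)/(Σaᵢ − K).
Here Σaᵢ = 39 and K = 3, so p_2 = (7 − 1)/(39 − 3) = 6/36 ≈ 0.1667.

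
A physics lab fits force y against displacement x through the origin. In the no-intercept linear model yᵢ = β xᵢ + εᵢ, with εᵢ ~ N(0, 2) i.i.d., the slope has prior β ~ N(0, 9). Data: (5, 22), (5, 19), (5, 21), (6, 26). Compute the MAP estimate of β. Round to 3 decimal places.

log p(β | y) = −Σ(yᵢ − βxᵢ)²/(2·2) − β²/(2·9) + const.
Setting the derivative to zero: Σxᵢ(yᵢ − βxᵢ)/2 − β/9 = 0, so β = Σxᵢyᵢ / (Σxᵢ² + σ²/τ²).
Σxᵢyᵢ = 5·22 + 5·19 + 5·21 + 6·26 = 466; Σxᵢ² = 111; σ²/τ² = 2/9.
β̂_MAP = 466 / (111 + 2/9) = 466/(1001/9) = 4194/1001 ≈ 4.190.

β̂_MAP = 4.190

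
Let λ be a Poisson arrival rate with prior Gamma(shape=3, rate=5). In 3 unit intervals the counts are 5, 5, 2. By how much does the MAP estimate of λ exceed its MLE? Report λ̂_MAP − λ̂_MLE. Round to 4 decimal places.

Σxᵢ = 12. Posterior is Gamma(15, 8); MAP = (15−1)/8 = 14/8 ≈ 1.75000.
MLE = x̄ = 12/3 ≈ 4.00000.
Difference = 14/8 − 12/3 = -9/4 ≈ -2.2500.

MAP − MLE = -2.2500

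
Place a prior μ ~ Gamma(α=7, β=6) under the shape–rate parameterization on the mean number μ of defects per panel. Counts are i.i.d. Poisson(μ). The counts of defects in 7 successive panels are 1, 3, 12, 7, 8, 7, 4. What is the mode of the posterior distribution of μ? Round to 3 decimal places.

μ̂_MAP = 3.692

Σxᵢ = 1+3+12+7+8+7+4 = 42, with n = 7.
Posterior ∝ μ^6e^(−6μ) · μ^42e^(−7μ) = μ^48e^(−13μ), i.e. Gamma(shape=49, rate=13).
The mode of a Gamma(a, b) with a ≥ 1 (shape–rate) is (a−1)/b = 48/13 ≈ 3.692.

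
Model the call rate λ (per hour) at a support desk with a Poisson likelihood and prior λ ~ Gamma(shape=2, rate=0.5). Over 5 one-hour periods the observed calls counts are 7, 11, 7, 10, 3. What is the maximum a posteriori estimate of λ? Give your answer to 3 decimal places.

λ̂_MAP = 7.091

Σxᵢ = 7+11+7+10+3 = 38, with n = 5.
Posterior ∝ λe^(−0.5λ) · λ^38e^(−5λ) = λ^39e^(−5.5λ), i.e. Gamma(shape=40, rate=5.5).
The mode of a Gamma(a, b) with a ≥ 1 (shape–rate) is (a−1)/b = 39/5.5 ≈ 7.091.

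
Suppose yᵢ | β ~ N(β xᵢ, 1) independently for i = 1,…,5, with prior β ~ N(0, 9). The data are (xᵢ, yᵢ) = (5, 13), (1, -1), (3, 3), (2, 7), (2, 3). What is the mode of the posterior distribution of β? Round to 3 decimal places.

log p(β | y) = −Σ(yᵢ − βxᵢ)²/(2·1) − β²/(2·9) + const.
Setting the derivative to zero: Σxᵢ(yᵢ − βxᵢ)/1 − β/9 = 0, so β = Σxᵢyᵢ / (Σxᵢ² + σ²/τ²).
Σxᵢyᵢ = 5·13 + 1·(-1) + 3·3 + 2·7 + 2·3 = 93; Σxᵢ² = 43; σ²/τ² = 1/9.
β̂_MAP = 93 / (43 + 1/9) = 93/(388/9) = 837/388 ≈ 2.157.

β̂_MAP = 2.157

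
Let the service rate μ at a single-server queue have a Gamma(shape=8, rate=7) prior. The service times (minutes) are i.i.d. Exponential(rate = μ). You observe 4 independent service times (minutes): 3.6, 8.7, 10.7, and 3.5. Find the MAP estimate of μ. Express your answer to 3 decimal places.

The Exponential(rate=μ) likelihood is ∝ μ^n e^(−μΣtᵢ). Here n = 4 and Σtᵢ = 3.6 + 8.7 + 10.7 + 3.5 = 26.5.
Posterior ∝ μ^7e^(−7μ) · μ^4e^(−26.5μ) = μ^11e^(−33.5μ), i.e. Gamma(12, 33.5).
Mode = (a−1)/b = 11/33.5 ≈ 0.328.

μ̂_MAP = 0.328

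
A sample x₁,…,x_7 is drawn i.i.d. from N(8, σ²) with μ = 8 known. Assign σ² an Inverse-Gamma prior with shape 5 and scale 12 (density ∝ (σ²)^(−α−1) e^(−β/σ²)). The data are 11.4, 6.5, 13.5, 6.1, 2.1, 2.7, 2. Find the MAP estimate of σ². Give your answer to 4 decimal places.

Sum of squared deviations about the known mean: SS = (11.4−8)² + (6.5−8)² + (13.5−8)² + (6.1−8)² + (2.1−8)² + (2.7−8)² + (2−8)² = 146.57.
The Normal likelihood contributes (σ²)^(−n/2) exp(−SS/(2σ²)), so the posterior is Inverse-Gamma(α + n/2, β + SS/2) = Inverse-Gamma(8.5, 85.285).
The mode of Inverse-Gamma(a, b) is b/(a+1) = 85.285/9.5 ≈ 8.9774.

σ̂²_MAP = 8.9774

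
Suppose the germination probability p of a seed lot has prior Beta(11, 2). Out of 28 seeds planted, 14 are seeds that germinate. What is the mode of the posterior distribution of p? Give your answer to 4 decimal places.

p̂_MAP = 0.6154

Prior: Beta(11, 2).
Data: 14 successes in 28 trials. The binomial likelihood contributes p^14(1−p)^14, so the posterior is Beta(11+14, 2+14) = Beta(25, 16).
For Beta(a, b) with a, b > 1 the mode is (a−1)/(a+b−2) = 24/39 ≈ 0.6154.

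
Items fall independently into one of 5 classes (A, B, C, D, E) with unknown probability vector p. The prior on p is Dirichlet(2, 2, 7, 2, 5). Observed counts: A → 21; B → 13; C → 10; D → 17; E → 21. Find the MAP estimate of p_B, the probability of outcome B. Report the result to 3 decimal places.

MAP estimate of p_B = 0.147

The posterior is Dirichlet(αᵢ + nᵢ) = Dirichlet(23, 15, 17, 19, 26).
For a Dirichlet(a₁,…,a_K) with all aᵢ > 1, the mode has j-th component (aⱼ − 1)/(Σaᵢ − K).
Here Σaᵢ = 100 and K = 5, so p_B = (15 − 1)/(100 − 5) = 14/95 ≈ 0.147.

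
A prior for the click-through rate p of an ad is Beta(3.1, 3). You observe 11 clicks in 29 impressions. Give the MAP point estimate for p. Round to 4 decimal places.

Prior: Beta(3.1, 3).
Data: 11 successes in 29 trials. The binomial likelihood contributes p^11(1−p)^18, so the posterior is Beta(3.1+11, 3+18) = Beta(14.1, 21).
For Beta(a, b) with a, b > 1 the mode is (a−1)/(a+b−2) = 13.1/33.1 ≈ 0.3958.

p̂_MAP = 0.3958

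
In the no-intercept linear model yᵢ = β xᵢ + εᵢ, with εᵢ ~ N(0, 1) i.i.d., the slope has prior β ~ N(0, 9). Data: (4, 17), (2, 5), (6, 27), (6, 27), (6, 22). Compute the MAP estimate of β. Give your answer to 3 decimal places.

log p(β | y) = −Σ(yᵢ − βxᵢ)²/(2·1) − β²/(2·9) + const.
Setting the derivative to zero: Σxᵢ(yᵢ − βxᵢ)/1 − β/9 = 0, so β = Σxᵢyᵢ / (Σxᵢ² + σ²/τ²).
Σxᵢyᵢ = 4·17 + 2·5 + 6·27 + 6·27 + 6·22 = 534; Σxᵢ² = 128; σ²/τ² = 1/9.
β̂_MAP = 534 / (128 + 1/9) = 534/(1153/9) = 4806/1153 ≈ 4.168.

β̂_MAP = 4.168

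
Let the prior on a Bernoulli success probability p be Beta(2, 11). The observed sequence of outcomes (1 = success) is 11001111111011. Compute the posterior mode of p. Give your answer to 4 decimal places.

Prior: Beta(2, 11).
Data: 11 successes in 14 trials (from the sequence). The binomial likelihood contributes p^11(1−p)^3, so the posterior is Beta(2+11, 11+3) = Beta(13, 14).
For Beta(a, b) with a, b > 1 the mode is (a−1)/(a+b−2) = 12/25 ≈ 0.4800.

p̂_MAP = 0.4800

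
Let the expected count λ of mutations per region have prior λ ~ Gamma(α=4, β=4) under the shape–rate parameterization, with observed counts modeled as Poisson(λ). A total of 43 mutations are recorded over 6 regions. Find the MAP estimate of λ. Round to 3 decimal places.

λ̂_MAP = 4.600

Σxᵢ = 43, n = 6.
Posterior ∝ λ^3e^(−4λ) · λ^43e^(−6λ) = λ^46e^(−10λ), i.e. Gamma(shape=47, rate=10).
The mode of a Gamma(a, b) with a ≥ 1 (shape–rate) is (a−1)/b = 46/10 ≈ 4.600.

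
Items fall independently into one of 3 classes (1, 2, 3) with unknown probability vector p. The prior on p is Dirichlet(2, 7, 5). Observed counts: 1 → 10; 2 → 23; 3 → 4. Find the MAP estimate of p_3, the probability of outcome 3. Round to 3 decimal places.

The posterior is Dirichlet(αᵢ + nᵢ) = Dirichlet(12, 30, 9).
For a Dirichlet(a₁,…,a_K) with all aᵢ > 1, the mode has j-th component (aⱼ − 1)/(Σaᵢ − K).
Here Σaᵢ = 51 and K = 3, so p_3 = (9 − 1)/(51 − 3) = 8/48 ≈ 0.167.

MAP estimate: 0.167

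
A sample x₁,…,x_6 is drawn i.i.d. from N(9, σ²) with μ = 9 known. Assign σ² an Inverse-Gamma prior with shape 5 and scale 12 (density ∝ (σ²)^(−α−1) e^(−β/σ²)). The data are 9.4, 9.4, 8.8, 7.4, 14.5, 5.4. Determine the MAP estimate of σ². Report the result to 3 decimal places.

σ̂²_MAP = 3.896

Sum of squared deviations about the known mean: SS = (9.4−9)² + (9.4−9)² + (8.8−9)² + (7.4−9)² + (14.5−9)² + (5.4−9)² = 46.13.
The Normal likelihood contributes (σ²)^(−n/2) exp(−SS/(2σ²)), so the posterior is Inverse-Gamma(α + n/2, β + SS/2) = Inverse-Gamma(8, 35.065).
The mode of Inverse-Gamma(a, b) is b/(a+1) = 35.065/9 ≈ 3.896.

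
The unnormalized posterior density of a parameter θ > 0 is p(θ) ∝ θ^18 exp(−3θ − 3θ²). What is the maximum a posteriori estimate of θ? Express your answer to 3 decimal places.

θ̂_MAP = 1.500

ℓ'(θ) = 18/θ − 3 − 6θ. Setting this to zero and multiplying by θ: 6θ² + 3θ − 18 = 0.
θ = (−3 + √(3² + 4·6·18)) / (2·6) = (−3 + √441) / 12 = (−3 + 21)/12 = 3/2.
ℓ''(θ) = −18/θ² − 6 < 0, confirming a maximum.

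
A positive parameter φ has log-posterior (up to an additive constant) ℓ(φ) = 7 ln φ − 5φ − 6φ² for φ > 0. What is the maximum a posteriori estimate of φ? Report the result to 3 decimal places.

φ̂_MAP = 0.583

ℓ'(φ) = 7/φ − 5 − 12φ. Setting this to zero and multiplying by φ: 12φ² + 5φ − 7 = 0.
φ = (−5 + √(5² + 4·12·7)) / (2·12) = (−5 + √361) / 24 = (−5 + 19)/24 = 7/12.
ℓ''(φ) = −7/φ² − 12 < 0, confirming a maximum.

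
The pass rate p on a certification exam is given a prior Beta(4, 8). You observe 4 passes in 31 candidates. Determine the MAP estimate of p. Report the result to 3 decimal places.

Prior: Beta(4, 8).
Data: 4 successes in 31 trials. The binomial likelihood contributes p^4(1−p)^27, so the posterior is Beta(4+4, 8+27) = Beta(8, 35).
For Beta(a, b) with a, b > 1 the mode is (a−1)/(a+b−2) = 7/41 ≈ 0.171.

p̂_MAP = 0.171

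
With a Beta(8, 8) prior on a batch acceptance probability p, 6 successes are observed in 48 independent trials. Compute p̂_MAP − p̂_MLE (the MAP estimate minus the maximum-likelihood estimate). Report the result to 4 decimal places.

Posterior is Beta(14, 50); MAP = (14−1)/(64−2) = 13/62 ≈ 0.20968.
MLE ignores the prior: p̂_MLE = k/n = 6/48 ≈ 0.12500.
Difference = 13/62 − 6/48 = 21/248 ≈ 0.0847.

MAP − MLE = 0.0847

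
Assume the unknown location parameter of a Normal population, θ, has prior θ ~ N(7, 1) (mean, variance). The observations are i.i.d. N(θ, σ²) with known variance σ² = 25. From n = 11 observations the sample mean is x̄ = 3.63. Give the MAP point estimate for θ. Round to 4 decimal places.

θ̂_MAP = 5.9703

n = 11, x̄ = 3.63.
For a Normal prior and Normal likelihood with known variance, the posterior is Normal; its mode equals its mean, the precision-weighted average.
Prior precision 1/σ₀² = 1/1 = 1; data precision n/σ² = 11/25 = 0.44.
θ̂ = (1·7 + 0.44·3.63) / (1 + 0.44) = 8.5972/1.44 = 21493/3600 ≈ 5.9703.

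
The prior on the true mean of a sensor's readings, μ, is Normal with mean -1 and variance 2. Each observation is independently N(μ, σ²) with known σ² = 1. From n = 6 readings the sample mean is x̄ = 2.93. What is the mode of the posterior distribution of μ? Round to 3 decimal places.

μ̂_MAP = 2.628

n = 6, x̄ = 2.93.
For a Normal prior and Normal likelihood with known variance, the posterior is Normal; its mode equals its mean, the precision-weighted average.
Prior precision 1/σ₀² = 1/2 = 0.5; data precision n/σ² = 6/1 = 6.
μ̂ = (0.5·(-1) + 6·2.93) / (0.5 + 6) = 17.08/6.5 = 854/325 ≈ 2.628.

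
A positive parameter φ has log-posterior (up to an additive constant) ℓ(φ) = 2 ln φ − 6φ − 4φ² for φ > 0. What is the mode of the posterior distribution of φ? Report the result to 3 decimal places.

φ̂_MAP = 0.250

ℓ'(φ) = 2/φ − 6 − 8φ. Setting this to zero and multiplying by φ: 8φ² + 6φ − 2 = 0.
φ = (−6 + √(6² + 4·8·2)) / (2·8) = (−6 + √100) / 16 = (−6 + 10)/16 = 1/4.
ℓ''(φ) = −2/φ² − 8 < 0, confirming a maximum.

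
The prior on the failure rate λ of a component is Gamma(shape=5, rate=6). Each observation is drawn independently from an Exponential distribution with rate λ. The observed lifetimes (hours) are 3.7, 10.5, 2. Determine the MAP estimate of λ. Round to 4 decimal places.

λ̂_MAP = 0.3153

The Exponential(rate=λ) likelihood is ∝ λ^n e^(−λΣtᵢ). Here n = 3 and Σtᵢ = 3.7 + 10.5 + 2 = 16.2.
Posterior ∝ λ^4e^(−6λ) · λ^3e^(−16.2λ) = λ^7e^(−22.2λ), i.e. Gamma(8, 22.2).
Mode = (a−1)/b = 7/22.2 ≈ 0.3153.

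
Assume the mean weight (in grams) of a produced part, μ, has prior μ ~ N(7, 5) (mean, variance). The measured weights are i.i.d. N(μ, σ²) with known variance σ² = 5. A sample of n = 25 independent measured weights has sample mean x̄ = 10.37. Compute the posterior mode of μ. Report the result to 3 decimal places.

μ̂_MAP = 10.240

n = 25, x̄ = 10.37.
For a Normal prior and Normal likelihood with known variance, the posterior is Normal; its mode equals its mean, the precision-weighted average.
Prior precision 1/σ₀² = 1/5 = 0.2; data precision n/σ² = 25/5 = 5.
μ̂ = (0.2·7 + 5·10.37) / (0.2 + 5) = 53.25/5.2 = 1065/104 ≈ 10.240.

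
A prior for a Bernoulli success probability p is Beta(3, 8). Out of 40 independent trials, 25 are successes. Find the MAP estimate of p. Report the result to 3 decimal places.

Prior: Beta(3, 8).
Data: 25 successes in 40 trials. The binomial likelihood contributes p^25(1−p)^15, so the posterior is Beta(3+25, 8+15) = Beta(28, 23).
For Beta(a, b) with a, b > 1 the mode is (a−1)/(a+b−2) = 27/49 ≈ 0.551.

p̂_MAP = 0.551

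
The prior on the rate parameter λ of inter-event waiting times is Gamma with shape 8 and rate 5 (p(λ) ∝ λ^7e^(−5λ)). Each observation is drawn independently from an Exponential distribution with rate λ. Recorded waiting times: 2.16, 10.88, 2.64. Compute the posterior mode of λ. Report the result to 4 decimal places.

The Exponential(rate=λ) likelihood is ∝ λ^n e^(−λΣtᵢ). Here n = 3 and Σtᵢ = 2.16 + 10.88 + 2.64 = 15.68.
Posterior ∝ λ^7e^(−5λ) · λ^3e^(−15.68λ) = λ^10e^(−20.68λ), i.e. Gamma(11, 20.68).
Mode = (a−1)/b = 10/20.68 ≈ 0.4836.

λ̂_MAP = 0.4836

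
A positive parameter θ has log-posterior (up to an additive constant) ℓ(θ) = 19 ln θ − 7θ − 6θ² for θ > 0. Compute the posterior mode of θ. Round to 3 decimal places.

ℓ'(θ) = 19/θ − 7 − 12θ. Setting this to zero and multiplying by θ: 12θ² + 7θ − 19 = 0.
θ = (−7 + √(7² + 4·12·19)) / (2·12) = (−7 + √961) / 24 = (−7 + 31)/24 = 1.
ℓ''(θ) = −19/θ² − 12 < 0, confirming a maximum.

θ̂_MAP = 1.000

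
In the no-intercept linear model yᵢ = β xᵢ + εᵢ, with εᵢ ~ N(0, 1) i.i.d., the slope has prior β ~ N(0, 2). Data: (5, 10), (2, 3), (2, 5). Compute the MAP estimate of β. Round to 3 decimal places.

log p(β | y) = −Σ(yᵢ − βxᵢ)²/(2·1) − β²/(2·2) + const.
Setting the derivative to zero: Σxᵢ(yᵢ − βxᵢ)/1 − β/2 = 0, so β = Σxᵢyᵢ / (Σxᵢ² + σ²/τ²).
Σxᵢyᵢ = 5·10 + 2·3 + 2·5 = 66; Σxᵢ² = 33; σ²/τ² = 0.5.
β̂_MAP = 66 / (33 + 0.5) = 66/33.5 ≈ 1.970.

β̂_MAP = 1.970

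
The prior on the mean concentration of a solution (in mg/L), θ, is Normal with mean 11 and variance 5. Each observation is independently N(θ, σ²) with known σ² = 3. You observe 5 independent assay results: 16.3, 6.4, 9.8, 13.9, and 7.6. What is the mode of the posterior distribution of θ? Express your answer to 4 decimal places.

n = 5; x̄ = (16.3 + 6.4 + 9.8 + 13.9 + 7.6)/5 = 54/5 = 10.8.
For a Normal prior and Normal likelihood with known variance, the posterior is Normal; its mode equals its mean, the precision-weighted average.
Prior precision 1/σ₀² = 1/5 = 0.2; data precision n/σ² = 5/3.
θ̂ = (0.2·11 + (5/3)·10.8) / (0.2 + 5/3) = 20.2/(28/15) = 303/28 ≈ 10.8214.

θ̂_MAP = 10.8214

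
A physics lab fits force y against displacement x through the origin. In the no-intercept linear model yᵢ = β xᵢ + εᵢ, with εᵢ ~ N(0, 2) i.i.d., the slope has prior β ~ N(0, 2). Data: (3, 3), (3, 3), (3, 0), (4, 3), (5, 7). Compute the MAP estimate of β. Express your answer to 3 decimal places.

β̂_MAP = 0.942

log p(β | y) = −Σ(yᵢ − βxᵢ)²/(2·2) − β²/(2·2) + const.
Setting the derivative to zero: Σxᵢ(yᵢ − βxᵢ)/2 − β/2 = 0, so β = Σxᵢyᵢ / (Σxᵢ² + σ²/τ²).
Σxᵢyᵢ = 3·3 + 3·3 + 3·0 + 4·3 + 5·7 = 65; Σxᵢ² = 68; σ²/τ² = 1.
β̂_MAP = 65 / (68 + 1) = 65/69 ≈ 0.942.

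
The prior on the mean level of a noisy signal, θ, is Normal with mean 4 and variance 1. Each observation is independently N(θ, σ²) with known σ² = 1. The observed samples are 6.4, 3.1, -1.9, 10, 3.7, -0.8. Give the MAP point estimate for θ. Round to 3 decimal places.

n = 6; x̄ = (6.4 + 3.1 + (-1.9) + 10 + 3.7 + (-0.8))/6 = 20.5/6 = 41/12 ≈ 3.4167.
For a Normal prior and Normal likelihood with known variance, the posterior is Normal; its mode equals its mean, the precision-weighted average.
Prior precision 1/σ₀² = 1/1 = 1; data precision n/σ² = 6/1 = 6.
θ̂ = (1·4 + 6·(41/12)) / (1 + 6) = 24.5/7 = 3.500.

θ̂_MAP = 3.500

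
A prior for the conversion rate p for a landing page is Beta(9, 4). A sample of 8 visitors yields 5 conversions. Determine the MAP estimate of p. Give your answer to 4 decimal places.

p̂_MAP = 0.6842

Prior: Beta(9, 4).
Data: 5 successes in 8 trials. The binomial likelihood contributes p^5(1−p)^3, so the posterior is Beta(9+5, 4+3) = Beta(14, 7).
For Beta(a, b) with a, b > 1 the mode is (a−1)/(a+b−2) = 13/19 ≈ 0.6842.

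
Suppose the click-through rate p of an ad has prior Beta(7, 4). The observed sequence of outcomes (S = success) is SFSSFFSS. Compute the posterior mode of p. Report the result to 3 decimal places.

p̂_MAP = 0.647

Prior: Beta(7, 4).
Data: 5 successes in 8 trials (from the sequence). The binomial likelihood contributes p^5(1−p)^3, so the posterior is Beta(7+5, 4+3) = Beta(12, 7).
For Beta(a, b) with a, b > 1 the mode is (a−1)/(a+b−2) = 11/17 ≈ 0.647.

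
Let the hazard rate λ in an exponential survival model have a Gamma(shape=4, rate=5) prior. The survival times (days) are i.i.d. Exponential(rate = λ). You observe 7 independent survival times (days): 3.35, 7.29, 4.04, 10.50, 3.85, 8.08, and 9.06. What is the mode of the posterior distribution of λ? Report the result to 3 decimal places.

The Exponential(rate=λ) likelihood is ∝ λ^n e^(−λΣtᵢ). Here n = 7 and Σtᵢ = 3.35 + 7.29 + 4.04 + 10.50 + 3.85 + 8.08 + 9.06 = 46.17.
Posterior ∝ λ^3e^(−5λ) · λ^7e^(−46.17λ) = λ^10e^(−51.17λ), i.e. Gamma(11, 51.17).
Mode = (a−1)/b = 10/51.17 ≈ 0.195.

λ̂_MAP = 0.195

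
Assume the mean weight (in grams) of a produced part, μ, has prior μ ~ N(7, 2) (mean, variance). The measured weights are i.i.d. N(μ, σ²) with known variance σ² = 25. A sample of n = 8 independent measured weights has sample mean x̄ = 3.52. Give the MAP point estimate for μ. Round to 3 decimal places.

μ̂_MAP = 5.642

n = 8, x̄ = 3.52.
For a Normal prior and Normal likelihood with known variance, the posterior is Normal; its mode equals its mean, the precision-weighted average.
Prior precision 1/σ₀² = 1/2 = 0.5; data precision n/σ² = 8/25 = 0.32.
μ̂ = (0.5·7 + 0.32·3.52) / (0.5 + 0.32) = 4.6264/0.82 = 5783/1025 ≈ 5.642.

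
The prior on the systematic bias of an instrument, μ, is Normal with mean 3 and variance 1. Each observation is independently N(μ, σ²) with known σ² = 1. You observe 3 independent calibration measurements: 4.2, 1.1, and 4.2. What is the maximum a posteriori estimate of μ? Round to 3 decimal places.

n = 3; x̄ = (4.2 + 1.1 + 4.2)/3 = 9.5/3 = 19/6 ≈ 3.1667.
For a Normal prior and Normal likelihood with known variance, the posterior is Normal; its mode equals its mean, the precision-weighted average.
Prior precision 1/σ₀² = 1/1 = 1; data precision n/σ² = 3/1 = 3.
μ̂ = (1·3 + 3·(19/6)) / (1 + 3) = 12.5/4 = 3.125.

μ̂_MAP = 3.125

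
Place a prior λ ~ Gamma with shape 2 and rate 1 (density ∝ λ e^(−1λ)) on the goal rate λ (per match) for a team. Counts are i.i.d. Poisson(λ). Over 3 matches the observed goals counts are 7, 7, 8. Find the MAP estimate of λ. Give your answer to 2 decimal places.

λ̂_MAP = 5.75

Σxᵢ = 7+7+8 = 22, with n = 3.
Posterior ∝ λe^(−1λ) · λ^22e^(−3λ) = λ^23e^(−4λ), i.e. Gamma(shape=24, rate=4).
The mode of a Gamma(a, b) with a ≥ 1 (shape–rate) is (a−1)/b = 23/4 ≈ 5.75.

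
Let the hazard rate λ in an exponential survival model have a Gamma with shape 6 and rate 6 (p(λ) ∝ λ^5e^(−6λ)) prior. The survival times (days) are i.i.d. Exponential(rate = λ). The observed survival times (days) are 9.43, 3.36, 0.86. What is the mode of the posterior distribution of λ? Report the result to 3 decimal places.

The Exponential(rate=λ) likelihood is ∝ λ^n e^(−λΣtᵢ). Here n = 3 and Σtᵢ = 9.43 + 3.36 + 0.86 = 13.65.
Posterior ∝ λ^5e^(−6λ) · λ^3e^(−13.65λ) = λ^8e^(−19.65λ), i.e. Gamma(9, 19.65).
Mode = (a−1)/b = 8/19.65 ≈ 0.407.

λ̂_MAP = 0.407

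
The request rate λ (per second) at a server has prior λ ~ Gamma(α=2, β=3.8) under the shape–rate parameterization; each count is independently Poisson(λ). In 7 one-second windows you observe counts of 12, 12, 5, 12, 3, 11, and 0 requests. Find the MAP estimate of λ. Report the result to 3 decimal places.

Σxᵢ = 12+12+5+12+3+11+0 = 55, with n = 7.
Posterior ∝ λe^(−3.8λ) · λ^55e^(−7λ) = λ^56e^(−10.8λ), i.e. Gamma(shape=57, rate=10.8).
The mode of a Gamma(a, b) with a ≥ 1 (shape–rate) is (a−1)/b = 56/10.8 ≈ 5.185.

λ̂_MAP = 5.185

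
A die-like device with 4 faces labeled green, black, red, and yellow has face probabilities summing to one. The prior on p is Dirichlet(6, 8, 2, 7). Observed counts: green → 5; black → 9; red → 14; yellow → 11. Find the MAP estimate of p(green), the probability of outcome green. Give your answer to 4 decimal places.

The posterior is Dirichlet(αᵢ + nᵢ) = Dirichlet(11, 17, 16, 18).
For a Dirichlet(a₁,…,a_K) with all aᵢ > 1, the mode has j-th component (aⱼ − 1)/(Σaᵢ − K).
Here Σaᵢ = 62 and K = 4, so p(green) = (11 − 1)/(62 − 4) = 10/58 ≈ 0.1724.

MAP estimate of p(green) = 0.1724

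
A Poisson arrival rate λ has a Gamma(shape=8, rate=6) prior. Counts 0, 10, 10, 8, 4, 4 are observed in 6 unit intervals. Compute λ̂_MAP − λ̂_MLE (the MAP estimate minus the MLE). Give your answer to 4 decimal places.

Σxᵢ = 36. Posterior is Gamma(44, 12); MAP = (44−1)/12 = 43/12 ≈ 3.58333.
MLE = x̄ = 36/6 ≈ 6.00000.
Difference = 43/12 − 36/6 = -29/12 ≈ -2.4167.

MAP − MLE = -2.4167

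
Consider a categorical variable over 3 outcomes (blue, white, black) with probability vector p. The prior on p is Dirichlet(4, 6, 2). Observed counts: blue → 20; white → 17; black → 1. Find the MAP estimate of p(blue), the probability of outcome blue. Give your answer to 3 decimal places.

The posterior is Dirichlet(αᵢ + nᵢ) = Dirichlet(24, 23, 3).
For a Dirichlet(a₁,…,a_K) with all aᵢ > 1, the mode has j-th component (aⱼ − 1)/(Σaᵢ − K).
Here Σaᵢ = 50 and K = 3, so p(blue) = (24 − 1)/(50 − 3) = 23/47 ≈ 0.489.

MAP estimate of p(blue) = 0.489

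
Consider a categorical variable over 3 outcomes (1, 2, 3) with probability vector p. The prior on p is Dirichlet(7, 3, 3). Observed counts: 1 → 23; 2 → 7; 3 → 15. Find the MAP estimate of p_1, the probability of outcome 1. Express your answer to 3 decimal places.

MAP estimate: 0.527

The posterior is Dirichlet(αᵢ + nᵢ) = Dirichlet(30, 10, 18).
For a Dirichlet(a₁,…,a_K) with all aᵢ > 1, the mode has j-th component (aⱼ − 1)/(Σaᵢ − K).
Here Σaᵢ = 58 and K = 3, so p_1 = (30 − 1)/(58 − 3) = 29/55 ≈ 0.527.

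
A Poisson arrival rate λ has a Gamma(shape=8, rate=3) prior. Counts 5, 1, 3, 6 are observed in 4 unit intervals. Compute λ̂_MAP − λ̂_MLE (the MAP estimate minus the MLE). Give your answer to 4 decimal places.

Σxᵢ = 15. Posterior is Gamma(23, 7); MAP = (23−1)/7 = 22/7 ≈ 3.14286.
MLE = x̄ = 15/4 ≈ 3.75000.
Difference = 22/7 − 15/4 = -17/28 ≈ -0.6071.

MAP − MLE = -0.6071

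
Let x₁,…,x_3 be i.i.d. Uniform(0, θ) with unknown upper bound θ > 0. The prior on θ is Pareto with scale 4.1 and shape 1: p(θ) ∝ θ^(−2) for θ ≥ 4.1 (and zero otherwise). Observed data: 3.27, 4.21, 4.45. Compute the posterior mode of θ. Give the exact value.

θ̂_MAP = 4.45

The Uniform(0, θ) likelihood is θ^(−n) for θ ≥ max(xᵢ), zero otherwise. Here max(xᵢ) = 4.45.
Posterior ∝ θ^(−2) · θ^(−3) = θ^(−5) on θ ≥ max(4.1, 4.45) = 4.45.
This density is strictly decreasing in θ, so the posterior mode lies at the lower boundary of the support.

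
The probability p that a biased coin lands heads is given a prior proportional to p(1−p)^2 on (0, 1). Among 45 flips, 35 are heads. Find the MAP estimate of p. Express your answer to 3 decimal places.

p̂_MAP = 0.750

The prior density ∝ p(1−p)^2 is the kernel of Beta(2, 3).
Data: 35 successes in 45 trials. The binomial likelihood contributes p^35(1−p)^10, so the posterior is Beta(2+35, 3+10) = Beta(37, 13).
For Beta(a, b) with a, b > 1 the mode is (a−1)/(a+b−2) = 36/48 ≈ 0.750.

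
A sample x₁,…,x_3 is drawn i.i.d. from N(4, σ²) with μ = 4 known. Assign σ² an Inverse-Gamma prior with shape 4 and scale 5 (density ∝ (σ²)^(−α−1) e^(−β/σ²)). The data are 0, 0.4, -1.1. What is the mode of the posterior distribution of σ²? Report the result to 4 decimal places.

σ̂²_MAP = 4.9977

Sum of squared deviations about the known mean: SS = (0−4)² + (0.4−4)² + (-1.1−4)² = 54.97.
The Normal likelihood contributes (σ²)^(−n/2) exp(−SS/(2σ²)), so the posterior is Inverse-Gamma(α + n/2, β + SS/2) = Inverse-Gamma(5.5, 32.485).
The mode of Inverse-Gamma(a, b) is b/(a+1) = 32.485/6.5 ≈ 4.9977.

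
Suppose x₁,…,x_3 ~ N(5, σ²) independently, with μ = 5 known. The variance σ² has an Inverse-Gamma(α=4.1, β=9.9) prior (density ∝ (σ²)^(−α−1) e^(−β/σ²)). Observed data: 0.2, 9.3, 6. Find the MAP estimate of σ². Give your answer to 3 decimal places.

Sum of squared deviations about the known mean: SS = (0.2−5)² + (9.3−5)² + (6−5)² = 42.53.
The Normal likelihood contributes (σ²)^(−n/2) exp(−SS/(2σ²)), so the posterior is Inverse-Gamma(α + n/2, β + SS/2) = Inverse-Gamma(5.6, 31.165).
The mode of Inverse-Gamma(a, b) is b/(a+1) = 31.165/6.6 ≈ 4.722.

σ̂²_MAP = 4.722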